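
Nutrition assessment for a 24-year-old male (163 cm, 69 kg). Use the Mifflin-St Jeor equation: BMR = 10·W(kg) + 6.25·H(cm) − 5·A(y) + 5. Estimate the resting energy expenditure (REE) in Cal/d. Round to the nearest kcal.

Mifflin-St Jeor (male): BMR = 10(69) + 6.25(163) − 5(24) + 5 = 690 + 1018.75 − 120 + 5 = 1593.75 kcal/day.

1594 Cal/d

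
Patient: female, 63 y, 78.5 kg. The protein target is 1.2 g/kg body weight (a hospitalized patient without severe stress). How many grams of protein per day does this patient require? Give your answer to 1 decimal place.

94.2 g/day

Protein = 1.2 g/kg × 78.5 kg = 94.2 g/day.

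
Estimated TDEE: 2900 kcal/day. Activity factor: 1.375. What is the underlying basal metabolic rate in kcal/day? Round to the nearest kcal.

BMR = TEE ÷ activity factor = 2900 ÷ 1.375 = 2109.0909 kcal/day.

2109 kcal/day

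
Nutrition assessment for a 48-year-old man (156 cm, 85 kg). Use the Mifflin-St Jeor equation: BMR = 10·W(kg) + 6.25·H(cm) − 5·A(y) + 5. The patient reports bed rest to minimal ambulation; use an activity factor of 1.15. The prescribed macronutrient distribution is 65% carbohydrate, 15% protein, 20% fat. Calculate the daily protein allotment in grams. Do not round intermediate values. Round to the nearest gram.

Mifflin-St Jeor (male): BMR = 10(85) + 6.25(156) − 5(48) + 5 = 850 + 975 − 240 + 5 = 1590 kcal/day.
TEE = 1590 × 1.15 = 1828.5 kcal/day.
Protein energy = 15% × 1828.5 = 274.275 kcal.
Protein = 274.275 ÷ 4 kcal/g = 68.5688 g.

69 g/day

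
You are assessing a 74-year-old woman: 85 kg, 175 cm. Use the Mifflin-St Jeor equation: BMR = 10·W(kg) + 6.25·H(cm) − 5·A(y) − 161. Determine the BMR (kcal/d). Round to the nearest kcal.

Mifflin-St Jeor (female): BMR = 10(85) + 6.25(175) − 5(74) − 161 = 850 + 1093.75 − 370 − 161 = 1412.75 kcal/day.

1413 kcal/d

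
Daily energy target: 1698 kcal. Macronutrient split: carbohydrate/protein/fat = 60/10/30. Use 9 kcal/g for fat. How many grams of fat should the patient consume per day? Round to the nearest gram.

Fat energy = 30% × 1698 = 509.4 kcal.
At 9 kcal/g: 509.4 ÷ 9 = 56.6 g.

57 g/day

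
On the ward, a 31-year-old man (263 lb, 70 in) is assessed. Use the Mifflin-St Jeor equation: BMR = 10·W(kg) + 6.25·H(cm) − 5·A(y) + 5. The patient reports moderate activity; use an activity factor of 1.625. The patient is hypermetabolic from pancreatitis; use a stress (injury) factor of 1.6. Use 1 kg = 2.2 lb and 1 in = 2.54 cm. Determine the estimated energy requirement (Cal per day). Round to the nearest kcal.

5607 Cal per day

Convert to metric: weight = 263 ÷ 2.2 = 119.5455 kg; height = 70 × 2.54 = 177.8 cm.
Mifflin-St Jeor (male): BMR = 10(119.5455) + 6.25(177.8) − 5(31) + 5 = 1195.4545 + 1111.25 − 155 + 5 = 2156.7045 kcal/day.
TEE = BMR × activity factor = 2156.7045 × 1.625 = 3504.6449 kcal/day.
Apply stress factor: 3504.6449 × 1.6 = 5607.4318 kcal/day.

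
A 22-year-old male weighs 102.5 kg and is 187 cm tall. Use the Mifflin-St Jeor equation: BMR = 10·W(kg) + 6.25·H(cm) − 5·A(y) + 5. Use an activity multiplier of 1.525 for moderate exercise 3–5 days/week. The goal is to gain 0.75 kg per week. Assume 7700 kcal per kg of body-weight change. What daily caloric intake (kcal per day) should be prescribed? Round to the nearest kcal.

Mifflin-St Jeor (male): BMR = 10(102.5) + 6.25(187) − 5(22) + 5 = 1025 + 1168.75 − 110 + 5 = 2088.75 kcal/day.
TEE = 2088.75 × 1.525 = 3185.3438 kcal/day.
Required daily surplus = 0.75 × 7700 ÷ 7 = 825 kcal/day.
Target intake = 3185.3438 + 825 = 4010.3438 kcal/day.

4010 kcal per day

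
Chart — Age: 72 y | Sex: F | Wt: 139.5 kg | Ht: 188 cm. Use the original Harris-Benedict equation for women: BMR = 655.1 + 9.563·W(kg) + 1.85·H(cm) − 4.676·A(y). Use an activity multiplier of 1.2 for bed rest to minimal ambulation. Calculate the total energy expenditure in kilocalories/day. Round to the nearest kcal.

Harris-Benedict: BMR = 655.1 + 9.563(139.5) + 1.85(188) − 4.676(72) = 2000.2665 kcal/day.
TEE = BMR × activity factor = 2000.2665 × 1.2 = 2400.3198 kcal/day.

2400 kilocalories/day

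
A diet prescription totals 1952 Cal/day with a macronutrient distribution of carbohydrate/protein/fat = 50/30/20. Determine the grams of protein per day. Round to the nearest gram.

Protein energy = 30% × 1952 = 585.6 kcal.
At 4 kcal/g: 585.6 ÷ 4 = 146.4 g.

146 g/day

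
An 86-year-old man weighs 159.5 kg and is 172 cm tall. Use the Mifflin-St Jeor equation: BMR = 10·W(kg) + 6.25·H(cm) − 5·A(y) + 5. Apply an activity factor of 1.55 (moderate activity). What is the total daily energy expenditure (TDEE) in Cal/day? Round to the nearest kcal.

Mifflin-St Jeor (male): BMR = 10(159.5) + 6.25(172) − 5(86) + 5 = 1595 + 1075 − 430 + 5 = 2245 kcal/day.
TEE = BMR × activity factor = 2245 × 1.55 = 3479.75 kcal/day.

3480 Cal/day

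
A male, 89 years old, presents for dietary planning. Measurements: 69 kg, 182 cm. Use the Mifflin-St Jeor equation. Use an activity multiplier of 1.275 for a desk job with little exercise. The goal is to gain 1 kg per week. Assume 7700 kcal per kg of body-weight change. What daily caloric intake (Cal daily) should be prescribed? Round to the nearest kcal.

Mifflin-St Jeor (male): BMR = 10(69) + 6.25(182) − 5(89) + 5 = 690 + 1137.5 − 445 + 5 = 1387.5 kcal/day.
TEE = 1387.5 × 1.275 = 1769.0625 kcal/day.
Required daily surplus = 1 × 7700 ÷ 7 = 1100 kcal/day.
Target intake = 1769.0625 + 1100 = 2869.0625 kcal/day.

2869 Cal daily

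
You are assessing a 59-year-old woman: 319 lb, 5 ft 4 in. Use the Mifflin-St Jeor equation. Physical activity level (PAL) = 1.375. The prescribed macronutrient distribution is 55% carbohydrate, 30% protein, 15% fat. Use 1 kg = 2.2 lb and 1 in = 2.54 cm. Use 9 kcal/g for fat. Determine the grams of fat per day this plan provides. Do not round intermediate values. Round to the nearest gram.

46 g/day

Convert to metric: weight = 319 ÷ 2.2 = 145 kg; height = (5×12 + 4) × 2.54 = 64 × 2.54 = 162.56 cm.
Mifflin-St Jeor (female): BMR = 10(145) + 6.25(162.56) − 5(59) − 161 = 1450 + 1016 − 295 − 161 = 2010 kcal/day.
TEE = 2010 × 1.375 = 2763.75 kcal/day.
Fat energy = 15% × 2763.75 = 414.5625 kcal.
Fat = 414.5625 ÷ 9 kcal/g = 46.0625 g.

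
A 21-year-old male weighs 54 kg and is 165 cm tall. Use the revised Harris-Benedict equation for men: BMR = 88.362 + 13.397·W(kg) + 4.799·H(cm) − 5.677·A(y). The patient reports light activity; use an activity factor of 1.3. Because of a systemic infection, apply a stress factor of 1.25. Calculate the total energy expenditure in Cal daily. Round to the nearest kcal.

Harris-Benedict: BMR = 88.362 + 13.397(54) + 4.799(165) − 5.677(21) = 1484.418 kcal/day.
TEE = BMR × activity factor = 1484.418 × 1.3 = 1929.7434 kcal/day.
Apply stress factor: 1929.7434 × 1.25 = 2412.1793 kcal/day.

2412 Cal daily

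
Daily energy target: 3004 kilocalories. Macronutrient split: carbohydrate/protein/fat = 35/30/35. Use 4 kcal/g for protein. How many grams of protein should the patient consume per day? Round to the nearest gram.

Protein energy = 30% × 3004 = 901.2 kcal.
At 4 kcal/g: 901.2 ÷ 4 = 225.3 g.

225 g/day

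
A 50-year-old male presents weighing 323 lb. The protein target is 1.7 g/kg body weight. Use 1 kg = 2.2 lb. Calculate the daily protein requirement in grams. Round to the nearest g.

Weight in kg = 323 ÷ 2.2 = 146.8182 kg.
Protein = 1.7 g/kg × 146.8182 kg = 249.5909 g/day.

250 g/day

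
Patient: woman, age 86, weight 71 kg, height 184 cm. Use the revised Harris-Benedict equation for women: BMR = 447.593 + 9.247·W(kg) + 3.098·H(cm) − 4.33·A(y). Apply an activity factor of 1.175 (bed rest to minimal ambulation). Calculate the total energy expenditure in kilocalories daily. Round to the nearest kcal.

Harris-Benedict: BMR = 447.593 + 9.247(71) + 3.098(184) − 4.33(86) = 1301.782 kcal/day.
TEE = BMR × activity factor = 1301.782 × 1.175 = 1529.5939 kcal/day.

1530 kilocalories daily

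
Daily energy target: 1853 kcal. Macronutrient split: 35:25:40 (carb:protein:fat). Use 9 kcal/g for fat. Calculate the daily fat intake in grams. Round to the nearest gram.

Fat energy = 40% × 1853 = 741.2 kcal.
At 9 kcal/g: 741.2 ÷ 9 = 82.3556 g.

82 g/day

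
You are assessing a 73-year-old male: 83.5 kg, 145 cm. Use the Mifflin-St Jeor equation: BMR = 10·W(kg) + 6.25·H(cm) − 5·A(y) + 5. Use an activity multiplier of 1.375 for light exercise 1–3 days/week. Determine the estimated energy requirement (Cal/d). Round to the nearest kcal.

1899 Cal/d

Mifflin-St Jeor (male): BMR = 10(83.5) + 6.25(145) − 5(73) + 5 = 835 + 906.25 − 365 + 5 = 1381.25 kcal/day.
TEE = BMR × activity factor = 1381.25 × 1.375 = 1899.2188 kcal/day.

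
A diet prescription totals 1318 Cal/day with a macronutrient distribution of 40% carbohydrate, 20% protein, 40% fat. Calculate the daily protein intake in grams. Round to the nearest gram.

Protein energy = 20% × 1318 = 263.6 kcal.
At 4 kcal/g: 263.6 ÷ 4 = 65.9 g.

66 g/day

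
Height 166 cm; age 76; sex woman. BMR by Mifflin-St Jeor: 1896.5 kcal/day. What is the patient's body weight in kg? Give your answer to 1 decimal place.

140.0 kg

1896.5 = 10·W + 6.25(166) − 5(76) − 161
10·W = 1896.5 − 496.5 = 1400, so W = 140 kg.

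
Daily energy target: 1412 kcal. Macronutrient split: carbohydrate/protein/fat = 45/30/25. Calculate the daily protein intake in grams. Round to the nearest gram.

Protein energy = 30% × 1412 = 423.6 kcal.
At 4 kcal/g: 423.6 ÷ 4 = 105.9 g.

106 g/day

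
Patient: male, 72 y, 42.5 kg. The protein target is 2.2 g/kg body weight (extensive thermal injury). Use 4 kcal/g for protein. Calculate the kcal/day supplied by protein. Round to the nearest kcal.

Protein = 2.2 g/kg × 42.5 kg = 93.5 g/day.
Protein energy = 93.5 g × 4 kcal/g = 374 kcal/day.

374 kcal/day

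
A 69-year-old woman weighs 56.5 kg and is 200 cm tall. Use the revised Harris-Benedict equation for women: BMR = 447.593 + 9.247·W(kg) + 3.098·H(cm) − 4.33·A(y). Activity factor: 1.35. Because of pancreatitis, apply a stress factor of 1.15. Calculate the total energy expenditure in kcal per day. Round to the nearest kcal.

2004 kcal per day

Harris-Benedict: BMR = 447.593 + 9.247(56.5) + 3.098(200) − 4.33(69) = 1290.8785 kcal/day.
TEE = BMR × activity factor = 1290.8785 × 1.35 = 1742.686 kcal/day.
Apply stress factor: 1742.686 × 1.15 = 2004.0889 kcal/day.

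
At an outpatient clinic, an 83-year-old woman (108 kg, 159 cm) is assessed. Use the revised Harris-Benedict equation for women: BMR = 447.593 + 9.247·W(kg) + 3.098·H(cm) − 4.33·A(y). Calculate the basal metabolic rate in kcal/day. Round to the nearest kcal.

1579 kcal/day

Harris-Benedict: BMR = 447.593 + 9.247(108) + 3.098(159) − 4.33(83) = 1579.461 kcal/day.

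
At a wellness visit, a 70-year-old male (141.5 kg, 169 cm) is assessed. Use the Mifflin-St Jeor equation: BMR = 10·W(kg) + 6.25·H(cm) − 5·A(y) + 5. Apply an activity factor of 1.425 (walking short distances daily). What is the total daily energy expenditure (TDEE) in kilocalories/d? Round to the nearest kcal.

3030 kilocalories/d

Mifflin-St Jeor (male): BMR = 10(141.5) + 6.25(169) − 5(70) + 5 = 1415 + 1056.25 − 350 + 5 = 2126.25 kcal/day.
TEE = BMR × activity factor = 2126.25 × 1.425 = 3029.9063 kcal/day.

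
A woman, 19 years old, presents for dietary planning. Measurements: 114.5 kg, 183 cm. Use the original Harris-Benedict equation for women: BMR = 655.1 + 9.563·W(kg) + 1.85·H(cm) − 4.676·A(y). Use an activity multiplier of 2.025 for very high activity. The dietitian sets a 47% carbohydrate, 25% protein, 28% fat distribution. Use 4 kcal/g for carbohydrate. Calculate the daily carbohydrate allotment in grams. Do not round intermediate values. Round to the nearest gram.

Harris-Benedict: BMR = 655.1 + 9.563(114.5) + 1.85(183) − 4.676(19) = 1999.7695 kcal/day.
TEE = 1999.7695 × 2.025 = 4049.5332 kcal/day.
Carbohydrate energy = 47% × 4049.5332 = 1903.2806 kcal.
Carbohydrate = 1903.2806 ÷ 4 kcal/g = 475.8202 g.

476 g/day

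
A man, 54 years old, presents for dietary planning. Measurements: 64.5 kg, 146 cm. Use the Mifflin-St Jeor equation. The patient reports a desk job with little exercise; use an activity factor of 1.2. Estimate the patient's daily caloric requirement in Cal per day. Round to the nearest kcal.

1551 Cal per day

Mifflin-St Jeor (male): BMR = 10(64.5) + 6.25(146) − 5(54) + 5 = 645 + 912.5 − 270 + 5 = 1292.5 kcal/day.
TEE = BMR × activity factor = 1292.5 × 1.2 = 1551 kcal/day.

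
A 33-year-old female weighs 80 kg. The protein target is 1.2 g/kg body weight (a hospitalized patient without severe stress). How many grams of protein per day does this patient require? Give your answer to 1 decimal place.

96.0 g/day

Protein = 1.2 g/kg × 80 kg = 96 g/day.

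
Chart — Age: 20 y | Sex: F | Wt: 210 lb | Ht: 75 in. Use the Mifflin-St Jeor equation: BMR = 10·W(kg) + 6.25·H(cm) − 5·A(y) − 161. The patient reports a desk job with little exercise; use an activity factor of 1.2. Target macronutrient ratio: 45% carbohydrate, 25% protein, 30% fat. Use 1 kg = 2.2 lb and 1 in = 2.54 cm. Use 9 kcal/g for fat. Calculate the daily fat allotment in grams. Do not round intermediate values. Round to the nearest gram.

Convert to metric: weight = 210 ÷ 2.2 = 95.4545 kg; height = 75 × 2.54 = 190.5 cm.
Mifflin-St Jeor (female): BMR = 10(95.4545) + 6.25(190.5) − 5(20) − 161 = 954.5455 + 1190.625 − 100 − 161 = 1884.1705 kcal/day.
TEE = 1884.1705 × 1.2 = 2261.0045 kcal/day.
Fat energy = 30% × 2261.0045 = 678.3014 kcal.
Fat = 678.3014 ÷ 9 kcal/g = 75.3668 g.

75 g/day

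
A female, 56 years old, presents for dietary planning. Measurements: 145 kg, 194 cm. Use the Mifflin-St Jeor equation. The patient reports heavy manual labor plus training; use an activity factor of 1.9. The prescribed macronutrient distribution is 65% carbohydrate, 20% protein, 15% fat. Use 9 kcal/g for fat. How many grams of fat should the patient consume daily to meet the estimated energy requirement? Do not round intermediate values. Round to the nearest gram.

70 g/day

Mifflin-St Jeor (female): BMR = 10(145) + 6.25(194) − 5(56) − 161 = 1450 + 1212.5 − 280 − 161 = 2221.5 kcal/day.
TEE = 2221.5 × 1.9 = 4220.85 kcal/day.
Fat energy = 15% × 4220.85 = 633.1275 kcal.
Fat = 633.1275 ÷ 9 kcal/g = 70.3475 g.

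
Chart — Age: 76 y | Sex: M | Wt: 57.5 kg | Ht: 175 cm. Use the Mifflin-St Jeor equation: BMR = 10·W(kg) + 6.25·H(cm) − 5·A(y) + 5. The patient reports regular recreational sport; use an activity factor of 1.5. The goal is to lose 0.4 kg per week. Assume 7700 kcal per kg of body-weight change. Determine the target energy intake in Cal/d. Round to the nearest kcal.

Mifflin-St Jeor (male): BMR = 10(57.5) + 6.25(175) − 5(76) + 5 = 575 + 1093.75 − 380 + 5 = 1293.75 kcal/day.
TEE = 1293.75 × 1.5 = 1940.625 kcal/day.
Required daily deficit = 0.4 × 7700 ÷ 7 = 440 kcal/day.
Target intake = 1940.625 − 440 = 1500.625 kcal/day.

1501 Cal/d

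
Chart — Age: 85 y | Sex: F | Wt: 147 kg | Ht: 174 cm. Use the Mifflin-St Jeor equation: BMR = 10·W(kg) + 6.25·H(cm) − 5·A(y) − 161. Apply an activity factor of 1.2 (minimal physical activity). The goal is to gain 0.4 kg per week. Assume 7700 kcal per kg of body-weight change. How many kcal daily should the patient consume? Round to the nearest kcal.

Mifflin-St Jeor (female): BMR = 10(147) + 6.25(174) − 5(85) − 161 = 1470 + 1087.5 − 425 − 161 = 1971.5 kcal/day.
TEE = 1971.5 × 1.2 = 2365.8 kcal/day.
Required daily surplus = 0.4 × 7700 ÷ 7 = 440 kcal/day.
Target intake = 2365.8 + 440 = 2805.8 kcal/day.

2806 kcal daily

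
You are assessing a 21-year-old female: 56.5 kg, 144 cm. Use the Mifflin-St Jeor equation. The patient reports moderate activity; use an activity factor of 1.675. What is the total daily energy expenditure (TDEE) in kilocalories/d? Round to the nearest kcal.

2008 kilocalories/d

Mifflin-St Jeor (female): BMR = 10(56.5) + 6.25(144) − 5(21) − 161 = 565 + 900 − 105 − 161 = 1199 kcal/day.
TEE = BMR × activity factor = 1199 × 1.675 = 2008.325 kcal/day.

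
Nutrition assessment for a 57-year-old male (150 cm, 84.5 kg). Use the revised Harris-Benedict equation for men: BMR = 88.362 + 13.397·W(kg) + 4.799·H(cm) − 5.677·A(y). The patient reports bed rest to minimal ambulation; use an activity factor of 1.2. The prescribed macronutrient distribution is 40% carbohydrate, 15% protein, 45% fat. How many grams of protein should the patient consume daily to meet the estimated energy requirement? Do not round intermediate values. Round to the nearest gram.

73 g/day

Harris-Benedict: BMR = 88.362 + 13.397(84.5) + 4.799(150) − 5.677(57) = 1616.6695 kcal/day.
TEE = 1616.6695 × 1.2 = 1940.0034 kcal/day.
Protein energy = 15% × 1940.0034 = 291.0005 kcal.
Protein = 291.0005 ÷ 4 kcal/g = 72.7501 g.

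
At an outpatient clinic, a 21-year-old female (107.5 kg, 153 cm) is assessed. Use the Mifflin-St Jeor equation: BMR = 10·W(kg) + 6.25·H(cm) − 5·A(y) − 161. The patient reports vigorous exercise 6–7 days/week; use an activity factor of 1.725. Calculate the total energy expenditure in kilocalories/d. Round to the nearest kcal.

3045 kilocalories/d

Mifflin-St Jeor (female): BMR = 10(107.5) + 6.25(153) − 5(21) − 161 = 1075 + 956.25 − 105 − 161 = 1765.25 kcal/day.
TEE = BMR × activity factor = 1765.25 × 1.725 = 3045.0563 kcal/day.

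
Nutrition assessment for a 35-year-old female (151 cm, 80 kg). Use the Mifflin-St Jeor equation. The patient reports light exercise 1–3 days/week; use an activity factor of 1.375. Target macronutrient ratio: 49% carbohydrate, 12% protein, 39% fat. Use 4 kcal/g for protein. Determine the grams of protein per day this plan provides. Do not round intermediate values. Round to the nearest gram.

Mifflin-St Jeor (female): BMR = 10(80) + 6.25(151) − 5(35) − 161 = 800 + 943.75 − 175 − 161 = 1407.75 kcal/day.
TEE = 1407.75 × 1.375 = 1935.6563 kcal/day.
Protein energy = 12% × 1935.6563 = 232.2788 kcal.
Protein = 232.2788 ÷ 4 kcal/g = 58.0697 g.

58 g/day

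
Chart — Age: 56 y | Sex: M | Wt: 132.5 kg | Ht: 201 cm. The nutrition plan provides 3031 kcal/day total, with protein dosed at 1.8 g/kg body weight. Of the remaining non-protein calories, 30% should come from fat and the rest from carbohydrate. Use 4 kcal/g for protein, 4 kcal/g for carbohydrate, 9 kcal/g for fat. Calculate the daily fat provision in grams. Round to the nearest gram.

Protein = 1.8 × 132.5 = 238.5 g → 238.5 × 4 = 954 kcal.
Non-protein calories = 3031 − 954 = 2077 kcal.
Fat: 30% × 2077 = 623.1 kcal; carbohydrate: 1453.9 kcal.
Fat: 623.1 kcal ÷ 9 kcal/g = 69.2333 g.

69 g/day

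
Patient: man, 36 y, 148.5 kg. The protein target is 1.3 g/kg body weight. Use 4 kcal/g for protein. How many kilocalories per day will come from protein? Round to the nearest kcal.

772 kcal/day

Protein = 1.3 g/kg × 148.5 kg = 193.05 g/day.
Protein energy = 193.05 g × 4 kcal/g = 772.2 kcal/day.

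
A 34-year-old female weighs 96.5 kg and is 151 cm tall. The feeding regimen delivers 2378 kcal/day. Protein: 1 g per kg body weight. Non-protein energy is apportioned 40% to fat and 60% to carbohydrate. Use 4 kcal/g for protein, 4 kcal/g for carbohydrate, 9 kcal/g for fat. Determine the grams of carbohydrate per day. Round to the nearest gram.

Protein = 1 × 96.5 = 96.5 g → 96.5 × 4 = 386 kcal.
Non-protein calories = 2378 − 386 = 1992 kcal.
Fat: 40% × 1992 = 796.8 kcal; carbohydrate: 1195.2 kcal.
Carbohydrate: 1195.2 kcal ÷ 4 kcal/g = 298.8 g.

299 g/day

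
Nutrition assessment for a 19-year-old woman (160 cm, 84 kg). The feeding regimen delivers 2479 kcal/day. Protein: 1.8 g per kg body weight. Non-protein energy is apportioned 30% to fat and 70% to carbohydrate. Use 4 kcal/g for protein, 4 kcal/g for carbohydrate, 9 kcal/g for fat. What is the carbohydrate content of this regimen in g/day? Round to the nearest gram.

328 g/day

Protein = 1.8 × 84 = 151.2 g → 151.2 × 4 = 604.8 kcal.
Non-protein calories = 2479 − 604.8 = 1874.2 kcal.
Fat: 30% × 1874.2 = 562.26 kcal; carbohydrate: 1311.94 kcal.
Carbohydrate: 1311.94 kcal ÷ 4 kcal/g = 327.985 g.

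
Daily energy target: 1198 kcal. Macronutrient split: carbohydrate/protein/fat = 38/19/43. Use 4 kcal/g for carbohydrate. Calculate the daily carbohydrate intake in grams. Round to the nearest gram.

Carbohydrate energy = 38% × 1198 = 455.24 kcal.
At 4 kcal/g: 455.24 ÷ 4 = 113.81 g.

114 g/day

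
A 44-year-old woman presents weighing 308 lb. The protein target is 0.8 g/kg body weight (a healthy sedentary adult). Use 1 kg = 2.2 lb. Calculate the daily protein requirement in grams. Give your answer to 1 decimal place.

Weight in kg = 308 ÷ 2.2 = 140 kg.
Protein = 0.8 g/kg × 140 kg = 112 g/day.

112.0 g/day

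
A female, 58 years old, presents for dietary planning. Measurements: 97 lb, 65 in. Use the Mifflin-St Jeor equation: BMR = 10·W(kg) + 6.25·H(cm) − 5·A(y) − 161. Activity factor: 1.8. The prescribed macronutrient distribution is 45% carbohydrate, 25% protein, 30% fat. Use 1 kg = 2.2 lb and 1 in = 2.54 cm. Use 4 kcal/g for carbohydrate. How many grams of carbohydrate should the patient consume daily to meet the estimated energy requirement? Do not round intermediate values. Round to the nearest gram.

Convert to metric: weight = 97 ÷ 2.2 = 44.0909 kg; height = 65 × 2.54 = 165.1 cm.
Mifflin-St Jeor (female): BMR = 10(44.0909) + 6.25(165.1) − 5(58) − 161 = 440.9091 + 1031.875 − 290 − 161 = 1021.7841 kcal/day.
TEE = 1021.7841 × 1.8 = 1839.2114 kcal/day.
Carbohydrate energy = 45% × 1839.2114 = 827.6451 kcal.
Carbohydrate = 827.6451 ÷ 4 kcal/g = 206.9113 g.

207 g/day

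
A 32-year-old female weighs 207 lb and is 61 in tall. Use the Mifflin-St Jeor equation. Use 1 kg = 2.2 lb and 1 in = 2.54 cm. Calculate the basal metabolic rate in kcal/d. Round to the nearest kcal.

1588 kcal/d

Convert to metric: weight = 207 ÷ 2.2 = 94.0909 kg; height = 61 × 2.54 = 154.94 cm.
Mifflin-St Jeor (female): BMR = 10(94.0909) + 6.25(154.94) − 5(32) − 161 = 940.9091 + 968.375 − 160 − 161 = 1588.2841 kcal/day.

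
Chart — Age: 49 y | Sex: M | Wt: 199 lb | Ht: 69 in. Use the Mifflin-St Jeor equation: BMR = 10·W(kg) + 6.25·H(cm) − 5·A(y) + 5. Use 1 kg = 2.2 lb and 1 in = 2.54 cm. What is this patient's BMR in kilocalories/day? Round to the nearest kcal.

Convert to metric: weight = 199 ÷ 2.2 = 90.4545 kg; height = 69 × 2.54 = 175.26 cm.
Mifflin-St Jeor (male): BMR = 10(90.4545) + 6.25(175.26) − 5(49) + 5 = 904.5455 + 1095.375 − 245 + 5 = 1759.9205 kcal/day.

1760 kilocalories/day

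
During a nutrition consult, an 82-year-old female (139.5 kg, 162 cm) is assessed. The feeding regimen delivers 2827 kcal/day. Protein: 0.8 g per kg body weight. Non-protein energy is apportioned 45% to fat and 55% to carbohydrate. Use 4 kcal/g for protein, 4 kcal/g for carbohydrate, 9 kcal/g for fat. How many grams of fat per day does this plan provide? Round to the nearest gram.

Protein = 0.8 × 139.5 = 111.6 g → 111.6 × 4 = 446.4 kcal.
Non-protein calories = 2827 − 446.4 = 2380.6 kcal.
Fat: 45% × 2380.6 = 1071.27 kcal; carbohydrate: 1309.33 kcal.
Fat: 1071.27 kcal ÷ 9 kcal/g = 119.03 g.

119 g/day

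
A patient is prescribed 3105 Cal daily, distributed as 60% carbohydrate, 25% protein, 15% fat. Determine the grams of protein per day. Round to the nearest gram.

194 g/day

Protein energy = 25% × 3105 = 776.25 kcal.
At 4 kcal/g: 776.25 ÷ 4 = 194.0625 g.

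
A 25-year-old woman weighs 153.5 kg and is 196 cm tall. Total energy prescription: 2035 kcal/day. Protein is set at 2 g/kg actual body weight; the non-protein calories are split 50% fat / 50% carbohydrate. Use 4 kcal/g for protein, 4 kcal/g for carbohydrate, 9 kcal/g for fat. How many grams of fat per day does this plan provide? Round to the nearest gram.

45 g/day

Protein = 2 × 153.5 = 307 g → 307 × 4 = 1228 kcal.
Non-protein calories = 2035 − 1228 = 807 kcal.
Fat: 50% × 807 = 403.5 kcal; carbohydrate: 403.5 kcal.
Fat: 403.5 kcal ÷ 9 kcal/g = 44.8333 g.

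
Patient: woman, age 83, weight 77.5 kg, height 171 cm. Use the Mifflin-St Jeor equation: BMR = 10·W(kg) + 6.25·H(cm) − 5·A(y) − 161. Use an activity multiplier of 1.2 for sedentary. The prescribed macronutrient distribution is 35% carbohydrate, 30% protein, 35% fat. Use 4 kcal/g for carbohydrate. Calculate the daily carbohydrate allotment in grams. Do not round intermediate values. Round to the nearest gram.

133 g/day

Mifflin-St Jeor (female): BMR = 10(77.5) + 6.25(171) − 5(83) − 161 = 775 + 1068.75 − 415 − 161 = 1267.75 kcal/day.
TEE = 1267.75 × 1.2 = 1521.3 kcal/day.
Carbohydrate energy = 35% × 1521.3 = 532.455 kcal.
Carbohydrate = 532.455 ÷ 4 kcal/g = 133.1138 g.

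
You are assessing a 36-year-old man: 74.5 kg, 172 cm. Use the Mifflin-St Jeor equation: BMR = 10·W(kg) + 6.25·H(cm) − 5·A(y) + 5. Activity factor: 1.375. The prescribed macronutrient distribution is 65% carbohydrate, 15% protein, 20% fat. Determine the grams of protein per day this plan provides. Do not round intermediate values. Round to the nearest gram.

Mifflin-St Jeor (male): BMR = 10(74.5) + 6.25(172) − 5(36) + 5 = 745 + 1075 − 180 + 5 = 1645 kcal/day.
TEE = 1645 × 1.375 = 2261.875 kcal/day.
Protein energy = 15% × 2261.875 = 339.2813 kcal.
Protein = 339.2813 ÷ 4 kcal/g = 84.8203 g.

85 g/day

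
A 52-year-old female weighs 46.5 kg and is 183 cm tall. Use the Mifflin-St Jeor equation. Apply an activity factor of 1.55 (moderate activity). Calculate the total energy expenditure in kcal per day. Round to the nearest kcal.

Mifflin-St Jeor (female): BMR = 10(46.5) + 6.25(183) − 5(52) − 161 = 465 + 1143.75 − 260 − 161 = 1187.75 kcal/day.
TEE = BMR × activity factor = 1187.75 × 1.55 = 1841.0125 kcal/day.

1841 kcal per day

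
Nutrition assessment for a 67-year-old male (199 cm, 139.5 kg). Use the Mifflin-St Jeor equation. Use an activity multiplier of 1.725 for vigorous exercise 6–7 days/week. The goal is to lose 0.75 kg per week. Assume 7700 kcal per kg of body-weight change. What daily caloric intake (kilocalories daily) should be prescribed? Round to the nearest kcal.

Mifflin-St Jeor (male): BMR = 10(139.5) + 6.25(199) − 5(67) + 5 = 1395 + 1243.75 − 335 + 5 = 2308.75 kcal/day.
TEE = 2308.75 × 1.725 = 3982.5938 kcal/day.
Required daily deficit = 0.75 × 7700 ÷ 7 = 825 kcal/day.
Target intake = 3982.5938 − 825 = 3157.5938 kcal/day.

3158 kilocalories daily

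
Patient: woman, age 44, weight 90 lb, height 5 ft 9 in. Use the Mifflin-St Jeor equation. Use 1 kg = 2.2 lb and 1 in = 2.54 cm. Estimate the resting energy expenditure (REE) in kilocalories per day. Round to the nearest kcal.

Convert to metric: weight = 90 ÷ 2.2 = 40.9091 kg; height = (5×12 + 9) × 2.54 = 69 × 2.54 = 175.26 cm.
Mifflin-St Jeor (female): BMR = 10(40.9091) + 6.25(175.26) − 5(44) − 161 = 409.0909 + 1095.375 − 220 − 161 = 1123.4659 kcal/day.

1123 kilocalories per day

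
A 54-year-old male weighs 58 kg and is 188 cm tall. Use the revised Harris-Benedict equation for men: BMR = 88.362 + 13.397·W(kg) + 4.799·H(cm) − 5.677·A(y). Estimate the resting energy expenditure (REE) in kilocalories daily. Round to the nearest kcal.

1461 kilocalories daily

Harris-Benedict: BMR = 88.362 + 13.397(58) + 4.799(188) − 5.677(54) = 1461.042 kcal/day.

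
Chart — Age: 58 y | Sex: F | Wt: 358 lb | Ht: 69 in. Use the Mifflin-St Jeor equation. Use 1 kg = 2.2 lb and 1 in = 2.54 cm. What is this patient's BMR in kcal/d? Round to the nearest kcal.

Convert to metric: weight = 358 ÷ 2.2 = 162.7273 kg; height = 69 × 2.54 = 175.26 cm.
Mifflin-St Jeor (female): BMR = 10(162.7273) + 6.25(175.26) − 5(58) − 161 = 1627.2727 + 1095.375 − 290 − 161 = 2271.6477 kcal/day.

2272 kcal/d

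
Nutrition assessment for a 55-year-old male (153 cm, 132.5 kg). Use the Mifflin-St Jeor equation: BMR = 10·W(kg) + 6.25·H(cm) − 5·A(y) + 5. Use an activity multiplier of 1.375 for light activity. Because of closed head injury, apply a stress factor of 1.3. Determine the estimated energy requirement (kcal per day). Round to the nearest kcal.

3595 kcal per day

Mifflin-St Jeor (male): BMR = 10(132.5) + 6.25(153) − 5(55) + 5 = 1325 + 956.25 − 275 + 5 = 2011.25 kcal/day.
TEE = BMR × activity factor = 2011.25 × 1.375 = 2765.4688 kcal/day.
Apply stress factor: 2765.4688 × 1.3 = 3595.1094 kcal/day.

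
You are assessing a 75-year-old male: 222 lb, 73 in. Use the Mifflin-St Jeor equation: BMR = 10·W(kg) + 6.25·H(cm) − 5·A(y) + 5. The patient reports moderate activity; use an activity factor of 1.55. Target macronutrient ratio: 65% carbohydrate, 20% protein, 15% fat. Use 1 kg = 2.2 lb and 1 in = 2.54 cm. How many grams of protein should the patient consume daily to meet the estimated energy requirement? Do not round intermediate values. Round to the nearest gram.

Convert to metric: weight = 222 ÷ 2.2 = 100.9091 kg; height = 73 × 2.54 = 185.42 cm.
Mifflin-St Jeor (male): BMR = 10(100.9091) + 6.25(185.42) − 5(75) + 5 = 1009.0909 + 1158.875 − 375 + 5 = 1797.9659 kcal/day.
TEE = 1797.9659 × 1.55 = 2786.8472 kcal/day.
Protein energy = 20% × 2786.8472 = 557.3694 kcal.
Protein = 557.3694 ÷ 4 kcal/g = 139.3424 g.

139 g/day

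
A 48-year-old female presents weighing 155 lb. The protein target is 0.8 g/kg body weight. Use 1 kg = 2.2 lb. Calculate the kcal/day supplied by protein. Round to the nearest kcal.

225 kcal/day

Weight in kg = 155 ÷ 2.2 = 70.4545 kg.
Protein = 0.8 g/kg × 70.4545 kg = 56.3636 g/day.
Protein energy = 56.3636 g × 4 kcal/g = 225.4545 kcal/day.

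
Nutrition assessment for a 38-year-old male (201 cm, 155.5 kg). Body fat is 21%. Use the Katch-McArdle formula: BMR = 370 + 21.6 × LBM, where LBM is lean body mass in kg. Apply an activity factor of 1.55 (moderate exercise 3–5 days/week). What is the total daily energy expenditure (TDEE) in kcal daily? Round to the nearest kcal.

LBM = 155.5 × (1 − 0.21) = 122.845 kg. Katch-McArdle: BMR = 370 + 21.6 × 122.845 = 3023.452 kcal/day.
TEE = BMR × activity factor = 3023.452 × 1.55 = 4686.3506 kcal/day.

4686 kcal daily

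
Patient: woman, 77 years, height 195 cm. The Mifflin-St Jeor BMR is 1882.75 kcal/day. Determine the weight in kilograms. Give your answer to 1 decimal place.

1882.75 = 10·W + 6.25(195) − 5(77) − 161
10·W = 1882.75 − 672.75 = 1210, so W = 121 kg.

121.0 kg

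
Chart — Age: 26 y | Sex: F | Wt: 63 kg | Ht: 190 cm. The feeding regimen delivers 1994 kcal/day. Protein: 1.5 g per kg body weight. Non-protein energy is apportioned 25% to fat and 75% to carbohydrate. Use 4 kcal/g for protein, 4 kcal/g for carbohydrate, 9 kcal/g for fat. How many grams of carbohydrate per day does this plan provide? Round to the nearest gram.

303 g/day

Protein = 1.5 × 63 = 94.5 g → 94.5 × 4 = 378 kcal.
Non-protein calories = 1994 − 378 = 1616 kcal.
Fat: 25% × 1616 = 404 kcal; carbohydrate: 1212 kcal.
Carbohydrate: 1212 kcal ÷ 4 kcal/g = 303 g.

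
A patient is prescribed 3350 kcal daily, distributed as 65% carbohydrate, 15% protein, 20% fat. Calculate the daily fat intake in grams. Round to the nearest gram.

Fat energy = 20% × 3350 = 670 kcal.
At 9 kcal/g: 670 ÷ 9 = 74.4444 g.

74 g/day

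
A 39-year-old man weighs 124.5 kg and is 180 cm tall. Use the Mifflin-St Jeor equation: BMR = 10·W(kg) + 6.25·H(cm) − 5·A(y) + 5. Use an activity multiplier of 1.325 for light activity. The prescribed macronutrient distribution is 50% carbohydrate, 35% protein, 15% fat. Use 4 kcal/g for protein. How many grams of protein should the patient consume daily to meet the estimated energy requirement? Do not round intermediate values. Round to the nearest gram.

Mifflin-St Jeor (male): BMR = 10(124.5) + 6.25(180) − 5(39) + 5 = 1245 + 1125 − 195 + 5 = 2180 kcal/day.
TEE = 2180 × 1.325 = 2888.5 kcal/day.
Protein energy = 35% × 2888.5 = 1010.975 kcal.
Protein = 1010.975 ÷ 4 kcal/g = 252.7438 g.

253 g/day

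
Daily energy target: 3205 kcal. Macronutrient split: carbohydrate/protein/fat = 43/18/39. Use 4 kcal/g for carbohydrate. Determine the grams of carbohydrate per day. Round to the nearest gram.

Carbohydrate energy = 43% × 3205 = 1378.15 kcal.
At 4 kcal/g: 1378.15 ÷ 4 = 344.5375 g.

345 g/day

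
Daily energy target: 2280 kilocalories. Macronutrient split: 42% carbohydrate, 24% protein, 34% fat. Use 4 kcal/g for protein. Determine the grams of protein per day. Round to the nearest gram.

Protein energy = 24% × 2280 = 547.2 kcal.
At 4 kcal/g: 547.2 ÷ 4 = 136.8 g.

137 g/day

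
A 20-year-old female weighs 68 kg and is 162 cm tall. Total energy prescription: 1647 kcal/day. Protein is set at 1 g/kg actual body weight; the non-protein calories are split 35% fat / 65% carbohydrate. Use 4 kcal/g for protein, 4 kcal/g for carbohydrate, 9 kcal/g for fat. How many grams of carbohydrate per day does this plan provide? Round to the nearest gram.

Protein = 1 × 68 = 68 g → 68 × 4 = 272 kcal.
Non-protein calories = 1647 − 272 = 1375 kcal.
Fat: 35% × 1375 = 481.25 kcal; carbohydrate: 893.75 kcal.
Carbohydrate: 893.75 kcal ÷ 4 kcal/g = 223.4375 g.

223 g/day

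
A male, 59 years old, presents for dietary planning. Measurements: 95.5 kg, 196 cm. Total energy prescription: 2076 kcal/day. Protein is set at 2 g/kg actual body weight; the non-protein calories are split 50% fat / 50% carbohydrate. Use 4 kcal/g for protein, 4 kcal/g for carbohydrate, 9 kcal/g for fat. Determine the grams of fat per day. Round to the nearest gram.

73 g/day

Protein = 2 × 95.5 = 191 g → 191 × 4 = 764 kcal.
Non-protein calories = 2076 − 764 = 1312 kcal.
Fat: 50% × 1312 = 656 kcal; carbohydrate: 656 kcal.
Fat: 656 kcal ÷ 9 kcal/g = 72.8889 g.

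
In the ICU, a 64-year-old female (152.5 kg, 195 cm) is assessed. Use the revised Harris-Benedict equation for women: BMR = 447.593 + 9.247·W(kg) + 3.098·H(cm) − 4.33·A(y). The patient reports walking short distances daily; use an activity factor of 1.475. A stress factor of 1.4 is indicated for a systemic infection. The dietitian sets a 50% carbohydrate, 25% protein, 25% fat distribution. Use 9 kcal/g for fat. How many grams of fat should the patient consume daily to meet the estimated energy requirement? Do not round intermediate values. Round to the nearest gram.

125 g/day

Harris-Benedict: BMR = 447.593 + 9.247(152.5) + 3.098(195) − 4.33(64) = 2184.7505 kcal/day.
TEE = 2184.7505 × 1.475 = 3222.507 kcal/day.
With stress factor 1.4: 3222.507 × 1.4 = 4511.5098 kcal/day.
Fat energy = 25% × 4511.5098 = 1127.8774 kcal.
Fat = 1127.8774 ÷ 9 kcal/g = 125.3197 g.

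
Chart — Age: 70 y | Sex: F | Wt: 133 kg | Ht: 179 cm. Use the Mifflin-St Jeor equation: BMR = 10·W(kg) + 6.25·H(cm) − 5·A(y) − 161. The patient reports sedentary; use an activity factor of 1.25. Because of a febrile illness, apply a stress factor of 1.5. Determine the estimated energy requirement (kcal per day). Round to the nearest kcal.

3633 kcal per day

Mifflin-St Jeor (female): BMR = 10(133) + 6.25(179) − 5(70) − 161 = 1330 + 1118.75 − 350 − 161 = 1937.75 kcal/day.
TEE = BMR × activity factor = 1937.75 × 1.25 = 2422.1875 kcal/day.
Apply stress factor: 2422.1875 × 1.5 = 3633.2813 kcal/day.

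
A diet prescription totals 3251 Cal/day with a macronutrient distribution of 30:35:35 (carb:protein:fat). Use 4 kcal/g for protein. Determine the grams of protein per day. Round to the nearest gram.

Protein energy = 35% × 3251 = 1137.85 kcal.
At 4 kcal/g: 1137.85 ÷ 4 = 284.4625 g.

284 g/day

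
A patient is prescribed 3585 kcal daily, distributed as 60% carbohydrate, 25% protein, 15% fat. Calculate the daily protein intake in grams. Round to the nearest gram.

224 g/day

Protein energy = 25% × 3585 = 896.25 kcal.
At 4 kcal/g: 896.25 ÷ 4 = 224.0625 g.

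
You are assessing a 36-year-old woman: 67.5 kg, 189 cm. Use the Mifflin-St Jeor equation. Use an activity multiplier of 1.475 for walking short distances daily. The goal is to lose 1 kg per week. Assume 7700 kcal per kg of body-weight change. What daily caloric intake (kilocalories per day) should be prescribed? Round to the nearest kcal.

1135 kilocalories per day

Mifflin-St Jeor (female): BMR = 10(67.5) + 6.25(189) − 5(36) − 161 = 675 + 1181.25 − 180 − 161 = 1515.25 kcal/day.
TEE = 1515.25 × 1.475 = 2234.9938 kcal/day.
Required daily deficit = 1 × 7700 ÷ 7 = 1100 kcal/day.
Target intake = 2234.9938 − 1100 = 1134.9938 kcal/day.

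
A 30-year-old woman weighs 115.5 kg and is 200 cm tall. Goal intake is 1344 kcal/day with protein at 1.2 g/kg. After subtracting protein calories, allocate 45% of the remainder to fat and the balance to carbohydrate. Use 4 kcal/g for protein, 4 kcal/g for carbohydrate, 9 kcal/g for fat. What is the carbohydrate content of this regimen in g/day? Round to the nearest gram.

109 g/day

Protein = 1.2 × 115.5 = 138.6 g → 138.6 × 4 = 554.4 kcal.
Non-protein calories = 1344 − 554.4 = 789.6 kcal.
Fat: 45% × 789.6 = 355.32 kcal; carbohydrate: 434.28 kcal.
Carbohydrate: 434.28 kcal ÷ 4 kcal/g = 108.57 g.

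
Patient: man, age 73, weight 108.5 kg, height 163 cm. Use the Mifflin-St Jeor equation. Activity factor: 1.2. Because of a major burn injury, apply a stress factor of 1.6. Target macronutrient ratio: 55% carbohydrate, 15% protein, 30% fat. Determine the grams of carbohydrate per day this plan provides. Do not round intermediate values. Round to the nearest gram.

Mifflin-St Jeor (male): BMR = 10(108.5) + 6.25(163) − 5(73) + 5 = 1085 + 1018.75 − 365 + 5 = 1743.75 kcal/day.
TEE = 1743.75 × 1.2 = 2092.5 kcal/day.
With stress factor 1.6: 2092.5 × 1.6 = 3348 kcal/day.
Carbohydrate energy = 55% × 3348 = 1841.4 kcal.
Carbohydrate = 1841.4 ÷ 4 kcal/g = 460.35 g.

460 g/day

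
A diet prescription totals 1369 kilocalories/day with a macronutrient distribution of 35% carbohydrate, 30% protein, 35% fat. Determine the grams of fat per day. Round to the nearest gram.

53 g/day

Fat energy = 35% × 1369 = 479.15 kcal.
At 9 kcal/g: 479.15 ÷ 9 = 53.2389 g.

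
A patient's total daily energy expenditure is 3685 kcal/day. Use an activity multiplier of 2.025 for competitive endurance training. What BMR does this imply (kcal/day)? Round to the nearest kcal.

1820 kcal/day

BMR = TEE ÷ activity factor = 3685 ÷ 2.025 = 1819.7531 kcal/day.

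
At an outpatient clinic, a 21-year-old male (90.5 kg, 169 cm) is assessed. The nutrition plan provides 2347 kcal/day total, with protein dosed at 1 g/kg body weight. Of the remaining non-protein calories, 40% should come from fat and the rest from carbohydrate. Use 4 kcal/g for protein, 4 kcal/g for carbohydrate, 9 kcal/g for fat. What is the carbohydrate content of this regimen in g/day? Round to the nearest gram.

Protein = 1 × 90.5 = 90.5 g → 90.5 × 4 = 362 kcal.
Non-protein calories = 2347 − 362 = 1985 kcal.
Fat: 40% × 1985 = 794 kcal; carbohydrate: 1191 kcal.
Carbohydrate: 1191 kcal ÷ 4 kcal/g = 297.75 g.

298 g/day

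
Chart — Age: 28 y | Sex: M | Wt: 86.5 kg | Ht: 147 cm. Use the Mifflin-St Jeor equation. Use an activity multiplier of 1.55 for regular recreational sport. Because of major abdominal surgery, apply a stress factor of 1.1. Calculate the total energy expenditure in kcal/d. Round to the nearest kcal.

Mifflin-St Jeor (male): BMR = 10(86.5) + 6.25(147) − 5(28) + 5 = 865 + 918.75 − 140 + 5 = 1648.75 kcal/day.
TEE = BMR × activity factor = 1648.75 × 1.55 = 2555.5625 kcal/day.
Apply stress factor: 2555.5625 × 1.1 = 2811.1188 kcal/day.

2811 kcal/d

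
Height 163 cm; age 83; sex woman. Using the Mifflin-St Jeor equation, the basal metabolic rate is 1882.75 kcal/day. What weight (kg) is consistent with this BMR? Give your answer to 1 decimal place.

144.0 kg

1882.75 = 10·W + 6.25(163) − 5(83) − 161
10·W = 1882.75 − 442.75 = 1440, so W = 144 kg.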